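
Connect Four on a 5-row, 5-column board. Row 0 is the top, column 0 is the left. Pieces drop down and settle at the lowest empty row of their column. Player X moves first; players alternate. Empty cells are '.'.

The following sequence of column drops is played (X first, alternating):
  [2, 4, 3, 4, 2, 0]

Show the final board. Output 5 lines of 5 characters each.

Move 1: X drops in col 2, lands at row 4
Move 2: O drops in col 4, lands at row 4
Move 3: X drops in col 3, lands at row 4
Move 4: O drops in col 4, lands at row 3
Move 5: X drops in col 2, lands at row 3
Move 6: O drops in col 0, lands at row 4

Answer: .....
.....
.....
..X.O
O.XXO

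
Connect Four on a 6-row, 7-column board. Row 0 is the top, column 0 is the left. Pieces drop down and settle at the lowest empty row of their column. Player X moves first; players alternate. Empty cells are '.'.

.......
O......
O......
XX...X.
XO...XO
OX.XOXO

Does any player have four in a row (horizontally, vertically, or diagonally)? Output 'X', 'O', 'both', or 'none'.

none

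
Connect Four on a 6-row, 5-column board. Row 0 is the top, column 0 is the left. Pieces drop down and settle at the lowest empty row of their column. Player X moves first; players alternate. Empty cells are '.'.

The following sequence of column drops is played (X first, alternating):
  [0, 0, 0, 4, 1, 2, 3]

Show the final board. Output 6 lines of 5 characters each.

Move 1: X drops in col 0, lands at row 5
Move 2: O drops in col 0, lands at row 4
Move 3: X drops in col 0, lands at row 3
Move 4: O drops in col 4, lands at row 5
Move 5: X drops in col 1, lands at row 5
Move 6: O drops in col 2, lands at row 5
Move 7: X drops in col 3, lands at row 5

Answer: .....
.....
.....
X....
O....
XXOXO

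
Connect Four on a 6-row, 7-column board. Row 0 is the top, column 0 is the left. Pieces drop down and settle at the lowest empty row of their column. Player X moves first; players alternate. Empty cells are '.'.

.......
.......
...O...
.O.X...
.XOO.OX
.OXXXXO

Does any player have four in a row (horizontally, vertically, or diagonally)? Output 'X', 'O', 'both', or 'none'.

X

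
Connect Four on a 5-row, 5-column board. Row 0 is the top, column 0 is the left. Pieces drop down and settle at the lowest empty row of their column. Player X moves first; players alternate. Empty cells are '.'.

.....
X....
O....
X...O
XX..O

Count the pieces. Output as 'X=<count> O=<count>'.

X=4 O=3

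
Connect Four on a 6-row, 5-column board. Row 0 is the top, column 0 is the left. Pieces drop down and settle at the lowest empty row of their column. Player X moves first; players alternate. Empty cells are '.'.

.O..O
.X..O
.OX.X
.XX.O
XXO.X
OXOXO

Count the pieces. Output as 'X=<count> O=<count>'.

X=10 O=9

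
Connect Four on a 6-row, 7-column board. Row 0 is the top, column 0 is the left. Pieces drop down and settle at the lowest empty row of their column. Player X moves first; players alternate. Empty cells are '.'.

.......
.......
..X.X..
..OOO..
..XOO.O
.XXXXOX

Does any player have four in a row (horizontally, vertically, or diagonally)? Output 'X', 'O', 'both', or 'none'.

X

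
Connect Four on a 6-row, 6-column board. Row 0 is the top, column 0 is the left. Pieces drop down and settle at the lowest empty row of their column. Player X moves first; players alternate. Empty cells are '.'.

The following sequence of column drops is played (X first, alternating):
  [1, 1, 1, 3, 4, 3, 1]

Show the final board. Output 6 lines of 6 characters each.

Answer: ......
......
.X....
.X....
.O.O..
.X.OX.

Derivation:
Move 1: X drops in col 1, lands at row 5
Move 2: O drops in col 1, lands at row 4
Move 3: X drops in col 1, lands at row 3
Move 4: O drops in col 3, lands at row 5
Move 5: X drops in col 4, lands at row 5
Move 6: O drops in col 3, lands at row 4
Move 7: X drops in col 1, lands at row 2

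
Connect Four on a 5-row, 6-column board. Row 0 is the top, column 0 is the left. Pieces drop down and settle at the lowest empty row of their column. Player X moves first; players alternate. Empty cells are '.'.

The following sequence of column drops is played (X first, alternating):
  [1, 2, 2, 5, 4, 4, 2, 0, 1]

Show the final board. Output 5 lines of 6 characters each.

Move 1: X drops in col 1, lands at row 4
Move 2: O drops in col 2, lands at row 4
Move 3: X drops in col 2, lands at row 3
Move 4: O drops in col 5, lands at row 4
Move 5: X drops in col 4, lands at row 4
Move 6: O drops in col 4, lands at row 3
Move 7: X drops in col 2, lands at row 2
Move 8: O drops in col 0, lands at row 4
Move 9: X drops in col 1, lands at row 3

Answer: ......
......
..X...
.XX.O.
OXO.XO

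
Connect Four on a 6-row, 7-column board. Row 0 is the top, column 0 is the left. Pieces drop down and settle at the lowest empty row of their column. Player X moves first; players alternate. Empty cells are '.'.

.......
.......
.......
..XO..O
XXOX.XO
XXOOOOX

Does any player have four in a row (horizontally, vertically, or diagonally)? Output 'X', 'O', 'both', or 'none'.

O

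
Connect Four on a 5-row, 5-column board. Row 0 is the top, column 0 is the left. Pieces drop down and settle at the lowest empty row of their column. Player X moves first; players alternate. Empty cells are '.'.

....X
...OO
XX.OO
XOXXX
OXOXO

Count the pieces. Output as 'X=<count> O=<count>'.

X=9 O=8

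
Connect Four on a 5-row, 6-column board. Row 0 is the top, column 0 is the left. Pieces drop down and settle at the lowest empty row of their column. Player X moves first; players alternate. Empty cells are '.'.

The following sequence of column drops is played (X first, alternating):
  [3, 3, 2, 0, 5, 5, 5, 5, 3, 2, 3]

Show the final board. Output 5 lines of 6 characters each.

Answer: ......
...X.O
...X.X
..OO.O
O.XX.X

Derivation:
Move 1: X drops in col 3, lands at row 4
Move 2: O drops in col 3, lands at row 3
Move 3: X drops in col 2, lands at row 4
Move 4: O drops in col 0, lands at row 4
Move 5: X drops in col 5, lands at row 4
Move 6: O drops in col 5, lands at row 3
Move 7: X drops in col 5, lands at row 2
Move 8: O drops in col 5, lands at row 1
Move 9: X drops in col 3, lands at row 2
Move 10: O drops in col 2, lands at row 3
Move 11: X drops in col 3, lands at row 1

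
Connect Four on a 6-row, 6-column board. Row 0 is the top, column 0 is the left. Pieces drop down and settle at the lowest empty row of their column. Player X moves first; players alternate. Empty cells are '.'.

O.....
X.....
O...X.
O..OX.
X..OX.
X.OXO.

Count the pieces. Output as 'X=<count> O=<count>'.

X=7 O=7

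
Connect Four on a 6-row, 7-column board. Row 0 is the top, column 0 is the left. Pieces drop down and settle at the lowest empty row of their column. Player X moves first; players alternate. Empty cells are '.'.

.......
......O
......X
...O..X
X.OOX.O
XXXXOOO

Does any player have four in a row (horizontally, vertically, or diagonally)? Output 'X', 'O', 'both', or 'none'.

X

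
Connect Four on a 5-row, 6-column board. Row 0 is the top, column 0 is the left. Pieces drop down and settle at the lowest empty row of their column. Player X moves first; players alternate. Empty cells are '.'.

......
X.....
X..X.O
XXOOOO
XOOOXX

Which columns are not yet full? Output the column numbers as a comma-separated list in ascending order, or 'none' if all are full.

col 0: top cell = '.' → open
col 1: top cell = '.' → open
col 2: top cell = '.' → open
col 3: top cell = '.' → open
col 4: top cell = '.' → open
col 5: top cell = '.' → open

Answer: 0,1,2,3,4,5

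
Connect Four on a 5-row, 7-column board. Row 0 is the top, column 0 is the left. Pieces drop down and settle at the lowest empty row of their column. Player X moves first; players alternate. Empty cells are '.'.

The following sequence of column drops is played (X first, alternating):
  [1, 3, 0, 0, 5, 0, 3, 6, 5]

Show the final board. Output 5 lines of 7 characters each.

Move 1: X drops in col 1, lands at row 4
Move 2: O drops in col 3, lands at row 4
Move 3: X drops in col 0, lands at row 4
Move 4: O drops in col 0, lands at row 3
Move 5: X drops in col 5, lands at row 4
Move 6: O drops in col 0, lands at row 2
Move 7: X drops in col 3, lands at row 3
Move 8: O drops in col 6, lands at row 4
Move 9: X drops in col 5, lands at row 3

Answer: .......
.......
O......
O..X.X.
XX.O.XO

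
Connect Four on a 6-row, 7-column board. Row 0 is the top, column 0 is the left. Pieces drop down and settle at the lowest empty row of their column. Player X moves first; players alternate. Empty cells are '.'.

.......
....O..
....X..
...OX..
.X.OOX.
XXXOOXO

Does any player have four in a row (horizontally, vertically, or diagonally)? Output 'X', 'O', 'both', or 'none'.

none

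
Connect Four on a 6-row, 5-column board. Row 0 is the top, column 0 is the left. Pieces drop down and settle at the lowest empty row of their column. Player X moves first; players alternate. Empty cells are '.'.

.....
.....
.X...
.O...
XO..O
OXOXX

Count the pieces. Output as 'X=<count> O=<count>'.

X=5 O=5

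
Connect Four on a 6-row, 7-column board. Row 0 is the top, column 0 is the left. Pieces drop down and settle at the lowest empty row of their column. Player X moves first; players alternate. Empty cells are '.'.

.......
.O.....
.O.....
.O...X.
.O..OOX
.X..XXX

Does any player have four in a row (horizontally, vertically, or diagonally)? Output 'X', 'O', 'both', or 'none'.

O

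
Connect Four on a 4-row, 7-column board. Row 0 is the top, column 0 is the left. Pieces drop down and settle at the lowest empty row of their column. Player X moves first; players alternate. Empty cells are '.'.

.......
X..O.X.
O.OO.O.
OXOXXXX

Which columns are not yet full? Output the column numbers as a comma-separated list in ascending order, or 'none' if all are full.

Answer: 0,1,2,3,4,5,6

Derivation:
col 0: top cell = '.' → open
col 1: top cell = '.' → open
col 2: top cell = '.' → open
col 3: top cell = '.' → open
col 4: top cell = '.' → open
col 5: top cell = '.' → open
col 6: top cell = '.' → open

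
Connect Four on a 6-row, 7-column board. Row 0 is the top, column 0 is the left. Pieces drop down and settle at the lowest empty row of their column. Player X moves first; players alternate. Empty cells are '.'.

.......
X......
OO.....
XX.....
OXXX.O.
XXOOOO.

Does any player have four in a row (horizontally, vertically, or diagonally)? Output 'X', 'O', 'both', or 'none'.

O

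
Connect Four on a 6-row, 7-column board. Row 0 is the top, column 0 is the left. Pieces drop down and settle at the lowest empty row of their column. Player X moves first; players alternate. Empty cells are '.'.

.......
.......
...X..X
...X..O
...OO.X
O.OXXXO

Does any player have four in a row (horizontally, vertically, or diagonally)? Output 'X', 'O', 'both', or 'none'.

none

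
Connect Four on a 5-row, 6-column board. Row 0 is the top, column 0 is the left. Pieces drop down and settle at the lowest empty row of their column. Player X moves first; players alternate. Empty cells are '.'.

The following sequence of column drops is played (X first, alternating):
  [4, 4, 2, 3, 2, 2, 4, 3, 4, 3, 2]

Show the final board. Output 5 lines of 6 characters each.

Move 1: X drops in col 4, lands at row 4
Move 2: O drops in col 4, lands at row 3
Move 3: X drops in col 2, lands at row 4
Move 4: O drops in col 3, lands at row 4
Move 5: X drops in col 2, lands at row 3
Move 6: O drops in col 2, lands at row 2
Move 7: X drops in col 4, lands at row 2
Move 8: O drops in col 3, lands at row 3
Move 9: X drops in col 4, lands at row 1
Move 10: O drops in col 3, lands at row 2
Move 11: X drops in col 2, lands at row 1

Answer: ......
..X.X.
..OOX.
..XOO.
..XOX.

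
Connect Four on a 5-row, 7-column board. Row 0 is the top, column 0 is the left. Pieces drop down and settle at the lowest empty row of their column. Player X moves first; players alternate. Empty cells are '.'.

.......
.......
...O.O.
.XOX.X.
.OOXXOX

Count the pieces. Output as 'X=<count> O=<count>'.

X=6 O=6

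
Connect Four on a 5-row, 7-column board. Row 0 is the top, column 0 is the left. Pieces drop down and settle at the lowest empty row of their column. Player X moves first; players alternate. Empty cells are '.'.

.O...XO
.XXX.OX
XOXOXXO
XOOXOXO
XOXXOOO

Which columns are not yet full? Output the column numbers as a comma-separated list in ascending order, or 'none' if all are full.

col 0: top cell = '.' → open
col 1: top cell = 'O' → FULL
col 2: top cell = '.' → open
col 3: top cell = '.' → open
col 4: top cell = '.' → open
col 5: top cell = 'X' → FULL
col 6: top cell = 'O' → FULL

Answer: 0,2,3,4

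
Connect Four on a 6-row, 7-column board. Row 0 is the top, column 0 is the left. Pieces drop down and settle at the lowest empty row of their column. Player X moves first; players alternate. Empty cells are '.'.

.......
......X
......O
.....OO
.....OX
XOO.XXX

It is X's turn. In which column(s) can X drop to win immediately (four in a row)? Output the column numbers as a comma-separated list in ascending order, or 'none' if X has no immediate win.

Answer: 3

Derivation:
col 0: drop X → no win
col 1: drop X → no win
col 2: drop X → no win
col 3: drop X → WIN!
col 4: drop X → no win
col 5: drop X → no win
col 6: drop X → no win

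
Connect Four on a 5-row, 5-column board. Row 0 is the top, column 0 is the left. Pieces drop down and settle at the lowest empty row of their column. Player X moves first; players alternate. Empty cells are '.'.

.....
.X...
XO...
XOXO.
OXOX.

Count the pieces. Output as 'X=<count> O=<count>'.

X=6 O=5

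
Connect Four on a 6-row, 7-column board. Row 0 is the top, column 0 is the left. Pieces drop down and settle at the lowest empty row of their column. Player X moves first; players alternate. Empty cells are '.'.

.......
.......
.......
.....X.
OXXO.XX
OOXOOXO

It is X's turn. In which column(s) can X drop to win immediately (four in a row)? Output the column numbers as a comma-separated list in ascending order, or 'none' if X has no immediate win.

Answer: 5

Derivation:
col 0: drop X → no win
col 1: drop X → no win
col 2: drop X → no win
col 3: drop X → no win
col 4: drop X → no win
col 5: drop X → WIN!
col 6: drop X → no win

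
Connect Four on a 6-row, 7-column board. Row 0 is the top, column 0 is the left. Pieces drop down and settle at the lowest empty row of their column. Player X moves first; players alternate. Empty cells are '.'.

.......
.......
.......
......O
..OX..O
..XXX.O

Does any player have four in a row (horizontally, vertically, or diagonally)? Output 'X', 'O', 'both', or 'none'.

none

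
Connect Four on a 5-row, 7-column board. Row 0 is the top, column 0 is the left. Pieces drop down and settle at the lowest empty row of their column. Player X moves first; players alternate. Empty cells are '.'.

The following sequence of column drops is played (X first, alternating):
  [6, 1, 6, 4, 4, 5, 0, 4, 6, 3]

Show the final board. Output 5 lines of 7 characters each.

Move 1: X drops in col 6, lands at row 4
Move 2: O drops in col 1, lands at row 4
Move 3: X drops in col 6, lands at row 3
Move 4: O drops in col 4, lands at row 4
Move 5: X drops in col 4, lands at row 3
Move 6: O drops in col 5, lands at row 4
Move 7: X drops in col 0, lands at row 4
Move 8: O drops in col 4, lands at row 2
Move 9: X drops in col 6, lands at row 2
Move 10: O drops in col 3, lands at row 4

Answer: .......
.......
....O.X
....X.X
XO.OOOX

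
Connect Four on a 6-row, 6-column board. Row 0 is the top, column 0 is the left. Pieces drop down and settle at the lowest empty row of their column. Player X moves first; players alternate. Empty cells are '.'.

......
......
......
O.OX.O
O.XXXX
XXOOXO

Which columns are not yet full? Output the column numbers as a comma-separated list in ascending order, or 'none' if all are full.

col 0: top cell = '.' → open
col 1: top cell = '.' → open
col 2: top cell = '.' → open
col 3: top cell = '.' → open
col 4: top cell = '.' → open
col 5: top cell = '.' → open

Answer: 0,1,2,3,4,5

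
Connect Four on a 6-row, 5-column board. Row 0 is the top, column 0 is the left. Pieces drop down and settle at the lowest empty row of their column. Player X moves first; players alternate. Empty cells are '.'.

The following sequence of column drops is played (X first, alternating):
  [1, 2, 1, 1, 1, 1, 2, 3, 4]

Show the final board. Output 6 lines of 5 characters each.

Answer: .....
.O...
.X...
.O...
.XX..
.XOOX

Derivation:
Move 1: X drops in col 1, lands at row 5
Move 2: O drops in col 2, lands at row 5
Move 3: X drops in col 1, lands at row 4
Move 4: O drops in col 1, lands at row 3
Move 5: X drops in col 1, lands at row 2
Move 6: O drops in col 1, lands at row 1
Move 7: X drops in col 2, lands at row 4
Move 8: O drops in col 3, lands at row 5
Move 9: X drops in col 4, lands at row 5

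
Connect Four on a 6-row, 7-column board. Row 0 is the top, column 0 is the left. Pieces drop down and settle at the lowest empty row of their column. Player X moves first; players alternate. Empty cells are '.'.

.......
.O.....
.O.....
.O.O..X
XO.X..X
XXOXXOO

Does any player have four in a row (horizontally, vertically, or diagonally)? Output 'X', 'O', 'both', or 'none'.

O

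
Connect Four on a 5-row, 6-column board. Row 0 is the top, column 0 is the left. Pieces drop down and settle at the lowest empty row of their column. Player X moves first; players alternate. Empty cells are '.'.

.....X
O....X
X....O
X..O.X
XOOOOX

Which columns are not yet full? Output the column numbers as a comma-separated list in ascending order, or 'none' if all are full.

col 0: top cell = '.' → open
col 1: top cell = '.' → open
col 2: top cell = '.' → open
col 3: top cell = '.' → open
col 4: top cell = '.' → open
col 5: top cell = 'X' → FULL

Answer: 0,1,2,3,4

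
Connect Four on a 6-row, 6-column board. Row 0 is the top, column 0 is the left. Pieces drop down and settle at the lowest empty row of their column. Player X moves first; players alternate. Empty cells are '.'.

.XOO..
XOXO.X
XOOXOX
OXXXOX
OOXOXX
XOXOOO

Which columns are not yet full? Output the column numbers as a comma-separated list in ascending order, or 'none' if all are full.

col 0: top cell = '.' → open
col 1: top cell = 'X' → FULL
col 2: top cell = 'O' → FULL
col 3: top cell = 'O' → FULL
col 4: top cell = '.' → open
col 5: top cell = '.' → open

Answer: 0,4,5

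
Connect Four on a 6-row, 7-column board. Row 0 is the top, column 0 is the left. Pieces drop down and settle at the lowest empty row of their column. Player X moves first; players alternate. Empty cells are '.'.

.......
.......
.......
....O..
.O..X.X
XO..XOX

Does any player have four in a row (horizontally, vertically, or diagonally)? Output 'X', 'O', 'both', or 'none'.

none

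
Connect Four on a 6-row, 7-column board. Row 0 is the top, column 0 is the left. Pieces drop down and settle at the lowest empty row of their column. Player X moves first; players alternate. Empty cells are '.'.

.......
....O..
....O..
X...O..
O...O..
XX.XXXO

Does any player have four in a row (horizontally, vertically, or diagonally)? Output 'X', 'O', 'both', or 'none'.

O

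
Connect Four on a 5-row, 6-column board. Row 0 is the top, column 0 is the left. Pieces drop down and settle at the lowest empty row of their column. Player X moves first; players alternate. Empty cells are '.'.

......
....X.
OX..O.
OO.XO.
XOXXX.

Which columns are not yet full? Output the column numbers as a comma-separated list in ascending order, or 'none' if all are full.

col 0: top cell = '.' → open
col 1: top cell = '.' → open
col 2: top cell = '.' → open
col 3: top cell = '.' → open
col 4: top cell = '.' → open
col 5: top cell = '.' → open

Answer: 0,1,2,3,4,5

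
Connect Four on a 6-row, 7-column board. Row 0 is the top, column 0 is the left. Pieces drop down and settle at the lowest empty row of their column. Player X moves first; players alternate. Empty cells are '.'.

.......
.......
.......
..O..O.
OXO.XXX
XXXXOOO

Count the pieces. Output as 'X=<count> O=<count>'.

X=8 O=7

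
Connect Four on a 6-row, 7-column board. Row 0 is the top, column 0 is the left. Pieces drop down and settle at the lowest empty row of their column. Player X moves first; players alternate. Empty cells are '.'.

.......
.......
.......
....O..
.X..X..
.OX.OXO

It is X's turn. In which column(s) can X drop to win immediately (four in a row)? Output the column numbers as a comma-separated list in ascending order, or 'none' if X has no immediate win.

col 0: drop X → no win
col 1: drop X → no win
col 2: drop X → no win
col 3: drop X → no win
col 4: drop X → no win
col 5: drop X → no win
col 6: drop X → no win

Answer: none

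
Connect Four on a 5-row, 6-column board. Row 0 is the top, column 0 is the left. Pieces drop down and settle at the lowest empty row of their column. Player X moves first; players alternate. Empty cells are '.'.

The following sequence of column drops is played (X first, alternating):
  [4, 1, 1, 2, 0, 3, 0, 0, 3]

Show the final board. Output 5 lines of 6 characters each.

Answer: ......
......
O.....
XX.X..
XOOOX.

Derivation:
Move 1: X drops in col 4, lands at row 4
Move 2: O drops in col 1, lands at row 4
Move 3: X drops in col 1, lands at row 3
Move 4: O drops in col 2, lands at row 4
Move 5: X drops in col 0, lands at row 4
Move 6: O drops in col 3, lands at row 4
Move 7: X drops in col 0, lands at row 3
Move 8: O drops in col 0, lands at row 2
Move 9: X drops in col 3, lands at row 3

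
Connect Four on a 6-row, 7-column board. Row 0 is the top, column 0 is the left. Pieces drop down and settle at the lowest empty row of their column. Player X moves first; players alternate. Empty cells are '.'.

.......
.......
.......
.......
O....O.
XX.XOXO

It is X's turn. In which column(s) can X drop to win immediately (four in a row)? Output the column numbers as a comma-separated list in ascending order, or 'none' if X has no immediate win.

col 0: drop X → no win
col 1: drop X → no win
col 2: drop X → WIN!
col 3: drop X → no win
col 4: drop X → no win
col 5: drop X → no win
col 6: drop X → no win

Answer: 2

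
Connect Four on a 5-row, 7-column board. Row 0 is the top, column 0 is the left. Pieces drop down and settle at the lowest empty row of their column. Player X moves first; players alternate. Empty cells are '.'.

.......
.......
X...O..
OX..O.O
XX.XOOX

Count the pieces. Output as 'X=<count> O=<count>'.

X=6 O=6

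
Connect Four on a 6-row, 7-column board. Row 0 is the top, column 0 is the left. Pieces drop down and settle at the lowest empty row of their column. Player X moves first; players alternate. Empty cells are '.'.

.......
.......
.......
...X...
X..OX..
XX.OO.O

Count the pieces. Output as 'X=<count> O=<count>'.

X=5 O=4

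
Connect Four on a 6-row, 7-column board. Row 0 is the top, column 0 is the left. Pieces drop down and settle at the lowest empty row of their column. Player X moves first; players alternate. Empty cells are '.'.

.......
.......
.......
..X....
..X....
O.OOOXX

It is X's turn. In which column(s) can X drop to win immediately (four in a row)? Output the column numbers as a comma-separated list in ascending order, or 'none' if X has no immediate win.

col 0: drop X → no win
col 1: drop X → no win
col 2: drop X → no win
col 3: drop X → no win
col 4: drop X → no win
col 5: drop X → no win
col 6: drop X → no win

Answer: none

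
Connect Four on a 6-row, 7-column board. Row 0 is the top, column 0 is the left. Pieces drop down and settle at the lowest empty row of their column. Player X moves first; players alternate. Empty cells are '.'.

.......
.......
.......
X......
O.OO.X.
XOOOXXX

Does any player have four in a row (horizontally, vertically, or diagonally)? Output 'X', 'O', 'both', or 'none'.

none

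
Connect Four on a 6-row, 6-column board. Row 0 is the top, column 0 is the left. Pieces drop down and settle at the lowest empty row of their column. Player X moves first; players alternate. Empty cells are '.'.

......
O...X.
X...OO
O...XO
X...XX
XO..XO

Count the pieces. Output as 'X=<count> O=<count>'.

X=8 O=7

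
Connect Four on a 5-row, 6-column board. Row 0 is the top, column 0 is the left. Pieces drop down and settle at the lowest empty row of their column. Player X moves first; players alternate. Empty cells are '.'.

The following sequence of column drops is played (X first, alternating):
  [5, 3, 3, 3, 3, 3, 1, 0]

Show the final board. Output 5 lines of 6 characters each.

Answer: ...O..
...X..
...O..
...X..
OX.O.X

Derivation:
Move 1: X drops in col 5, lands at row 4
Move 2: O drops in col 3, lands at row 4
Move 3: X drops in col 3, lands at row 3
Move 4: O drops in col 3, lands at row 2
Move 5: X drops in col 3, lands at row 1
Move 6: O drops in col 3, lands at row 0
Move 7: X drops in col 1, lands at row 4
Move 8: O drops in col 0, lands at row 4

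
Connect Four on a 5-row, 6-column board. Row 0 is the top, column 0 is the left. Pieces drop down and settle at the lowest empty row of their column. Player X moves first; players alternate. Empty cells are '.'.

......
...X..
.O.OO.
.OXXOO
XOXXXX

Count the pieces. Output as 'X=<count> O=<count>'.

X=8 O=7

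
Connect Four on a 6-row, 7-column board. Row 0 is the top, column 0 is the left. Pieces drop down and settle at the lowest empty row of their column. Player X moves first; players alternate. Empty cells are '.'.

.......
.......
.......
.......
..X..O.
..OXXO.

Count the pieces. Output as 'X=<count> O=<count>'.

X=3 O=3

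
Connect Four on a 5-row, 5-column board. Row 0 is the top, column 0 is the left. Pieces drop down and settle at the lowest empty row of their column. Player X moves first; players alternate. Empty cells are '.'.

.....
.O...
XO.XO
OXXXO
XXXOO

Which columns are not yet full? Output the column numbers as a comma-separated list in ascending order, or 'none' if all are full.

col 0: top cell = '.' → open
col 1: top cell = '.' → open
col 2: top cell = '.' → open
col 3: top cell = '.' → open
col 4: top cell = '.' → open

Answer: 0,1,2,3,4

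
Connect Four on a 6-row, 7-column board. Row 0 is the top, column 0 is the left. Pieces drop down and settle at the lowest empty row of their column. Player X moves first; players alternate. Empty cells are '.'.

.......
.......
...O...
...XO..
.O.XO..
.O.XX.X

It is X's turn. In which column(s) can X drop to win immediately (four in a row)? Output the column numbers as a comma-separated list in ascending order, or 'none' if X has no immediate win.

Answer: 5

Derivation:
col 0: drop X → no win
col 1: drop X → no win
col 2: drop X → no win
col 3: drop X → no win
col 4: drop X → no win
col 5: drop X → WIN!
col 6: drop X → no win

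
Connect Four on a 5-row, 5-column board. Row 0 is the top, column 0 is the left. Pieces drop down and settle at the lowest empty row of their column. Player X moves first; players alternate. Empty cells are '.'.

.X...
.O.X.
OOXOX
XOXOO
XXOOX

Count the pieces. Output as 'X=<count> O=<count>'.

X=9 O=9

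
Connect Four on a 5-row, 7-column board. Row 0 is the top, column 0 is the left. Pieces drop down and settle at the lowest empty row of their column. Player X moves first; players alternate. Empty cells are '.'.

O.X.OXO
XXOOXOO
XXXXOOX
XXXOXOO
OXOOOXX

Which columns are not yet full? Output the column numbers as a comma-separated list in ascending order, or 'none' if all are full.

col 0: top cell = 'O' → FULL
col 1: top cell = '.' → open
col 2: top cell = 'X' → FULL
col 3: top cell = '.' → open
col 4: top cell = 'O' → FULL
col 5: top cell = 'X' → FULL
col 6: top cell = 'O' → FULL

Answer: 1,3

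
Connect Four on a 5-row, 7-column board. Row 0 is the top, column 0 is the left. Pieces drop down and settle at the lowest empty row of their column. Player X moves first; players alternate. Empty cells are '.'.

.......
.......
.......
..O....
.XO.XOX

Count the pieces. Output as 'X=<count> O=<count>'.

X=3 O=3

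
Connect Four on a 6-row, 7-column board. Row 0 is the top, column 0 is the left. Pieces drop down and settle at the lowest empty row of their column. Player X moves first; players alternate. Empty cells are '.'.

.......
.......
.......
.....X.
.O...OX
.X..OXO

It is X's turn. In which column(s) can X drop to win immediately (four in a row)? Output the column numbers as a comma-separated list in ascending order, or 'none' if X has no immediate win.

col 0: drop X → no win
col 1: drop X → no win
col 2: drop X → no win
col 3: drop X → no win
col 4: drop X → no win
col 5: drop X → no win
col 6: drop X → no win

Answer: none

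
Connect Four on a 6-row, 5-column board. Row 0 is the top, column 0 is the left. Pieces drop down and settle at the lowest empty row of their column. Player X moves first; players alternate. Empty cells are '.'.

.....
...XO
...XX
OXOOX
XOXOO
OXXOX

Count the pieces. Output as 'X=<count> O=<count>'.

X=10 O=9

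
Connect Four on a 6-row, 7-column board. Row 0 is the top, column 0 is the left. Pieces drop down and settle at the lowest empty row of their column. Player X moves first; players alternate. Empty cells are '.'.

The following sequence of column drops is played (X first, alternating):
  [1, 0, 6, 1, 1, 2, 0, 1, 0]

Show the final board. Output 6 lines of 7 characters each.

Move 1: X drops in col 1, lands at row 5
Move 2: O drops in col 0, lands at row 5
Move 3: X drops in col 6, lands at row 5
Move 4: O drops in col 1, lands at row 4
Move 5: X drops in col 1, lands at row 3
Move 6: O drops in col 2, lands at row 5
Move 7: X drops in col 0, lands at row 4
Move 8: O drops in col 1, lands at row 2
Move 9: X drops in col 0, lands at row 3

Answer: .......
.......
.O.....
XX.....
XO.....
OXO...X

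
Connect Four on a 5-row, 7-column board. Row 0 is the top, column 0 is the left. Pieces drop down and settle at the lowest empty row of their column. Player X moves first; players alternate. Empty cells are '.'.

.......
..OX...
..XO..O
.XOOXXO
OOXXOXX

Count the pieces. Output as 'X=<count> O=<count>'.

X=9 O=9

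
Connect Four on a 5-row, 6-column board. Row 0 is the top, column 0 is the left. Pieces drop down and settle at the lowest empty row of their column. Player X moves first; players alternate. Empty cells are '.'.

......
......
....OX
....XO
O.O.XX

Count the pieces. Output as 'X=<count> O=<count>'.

X=4 O=4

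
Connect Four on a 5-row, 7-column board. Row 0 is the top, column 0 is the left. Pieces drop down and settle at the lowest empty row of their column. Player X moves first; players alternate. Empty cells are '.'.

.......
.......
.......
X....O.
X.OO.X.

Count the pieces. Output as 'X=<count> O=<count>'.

X=3 O=3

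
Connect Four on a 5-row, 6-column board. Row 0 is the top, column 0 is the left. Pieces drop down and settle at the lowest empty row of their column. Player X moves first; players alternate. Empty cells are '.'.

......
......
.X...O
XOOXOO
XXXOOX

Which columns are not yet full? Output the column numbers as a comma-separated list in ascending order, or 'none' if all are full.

Answer: 0,1,2,3,4,5

Derivation:
col 0: top cell = '.' → open
col 1: top cell = '.' → open
col 2: top cell = '.' → open
col 3: top cell = '.' → open
col 4: top cell = '.' → open
col 5: top cell = '.' → open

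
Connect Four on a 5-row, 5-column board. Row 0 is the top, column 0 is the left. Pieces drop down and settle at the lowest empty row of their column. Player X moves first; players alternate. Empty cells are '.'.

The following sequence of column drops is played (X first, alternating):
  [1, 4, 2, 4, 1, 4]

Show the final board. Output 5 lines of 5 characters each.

Move 1: X drops in col 1, lands at row 4
Move 2: O drops in col 4, lands at row 4
Move 3: X drops in col 2, lands at row 4
Move 4: O drops in col 4, lands at row 3
Move 5: X drops in col 1, lands at row 3
Move 6: O drops in col 4, lands at row 2

Answer: .....
.....
....O
.X..O
.XX.O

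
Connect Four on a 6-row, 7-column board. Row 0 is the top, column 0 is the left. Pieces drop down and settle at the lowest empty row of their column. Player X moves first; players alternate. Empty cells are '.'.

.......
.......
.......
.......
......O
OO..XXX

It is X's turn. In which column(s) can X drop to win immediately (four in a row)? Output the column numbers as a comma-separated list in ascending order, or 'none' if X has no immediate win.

Answer: 3

Derivation:
col 0: drop X → no win
col 1: drop X → no win
col 2: drop X → no win
col 3: drop X → WIN!
col 4: drop X → no win
col 5: drop X → no win
col 6: drop X → no win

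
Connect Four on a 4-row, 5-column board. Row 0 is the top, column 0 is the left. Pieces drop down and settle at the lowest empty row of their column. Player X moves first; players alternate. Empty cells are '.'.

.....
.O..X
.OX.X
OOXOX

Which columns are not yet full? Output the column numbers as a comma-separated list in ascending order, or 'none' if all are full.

col 0: top cell = '.' → open
col 1: top cell = '.' → open
col 2: top cell = '.' → open
col 3: top cell = '.' → open
col 4: top cell = '.' → open

Answer: 0,1,2,3,4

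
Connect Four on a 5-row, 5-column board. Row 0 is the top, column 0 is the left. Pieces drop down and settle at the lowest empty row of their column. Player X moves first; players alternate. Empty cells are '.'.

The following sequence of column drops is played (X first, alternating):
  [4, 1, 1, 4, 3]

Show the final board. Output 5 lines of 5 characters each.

Answer: .....
.....
.....
.X..O
.O.XX

Derivation:
Move 1: X drops in col 4, lands at row 4
Move 2: O drops in col 1, lands at row 4
Move 3: X drops in col 1, lands at row 3
Move 4: O drops in col 4, lands at row 3
Move 5: X drops in col 3, lands at row 4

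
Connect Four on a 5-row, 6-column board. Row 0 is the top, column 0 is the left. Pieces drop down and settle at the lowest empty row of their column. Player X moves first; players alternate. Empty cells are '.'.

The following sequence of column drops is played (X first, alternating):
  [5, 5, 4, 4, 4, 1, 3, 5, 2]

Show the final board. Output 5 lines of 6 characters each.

Answer: ......
......
....XO
....OO
.OXXXX

Derivation:
Move 1: X drops in col 5, lands at row 4
Move 2: O drops in col 5, lands at row 3
Move 3: X drops in col 4, lands at row 4
Move 4: O drops in col 4, lands at row 3
Move 5: X drops in col 4, lands at row 2
Move 6: O drops in col 1, lands at row 4
Move 7: X drops in col 3, lands at row 4
Move 8: O drops in col 5, lands at row 2
Move 9: X drops in col 2, lands at row 4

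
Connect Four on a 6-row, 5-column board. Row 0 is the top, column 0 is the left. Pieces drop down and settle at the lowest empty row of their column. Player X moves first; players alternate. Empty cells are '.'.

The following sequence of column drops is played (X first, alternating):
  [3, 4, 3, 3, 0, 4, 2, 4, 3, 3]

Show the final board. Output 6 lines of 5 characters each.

Answer: .....
...O.
...X.
...OO
...XO
X.XXO

Derivation:
Move 1: X drops in col 3, lands at row 5
Move 2: O drops in col 4, lands at row 5
Move 3: X drops in col 3, lands at row 4
Move 4: O drops in col 3, lands at row 3
Move 5: X drops in col 0, lands at row 5
Move 6: O drops in col 4, lands at row 4
Move 7: X drops in col 2, lands at row 5
Move 8: O drops in col 4, lands at row 3
Move 9: X drops in col 3, lands at row 2
Move 10: O drops in col 3, lands at row 1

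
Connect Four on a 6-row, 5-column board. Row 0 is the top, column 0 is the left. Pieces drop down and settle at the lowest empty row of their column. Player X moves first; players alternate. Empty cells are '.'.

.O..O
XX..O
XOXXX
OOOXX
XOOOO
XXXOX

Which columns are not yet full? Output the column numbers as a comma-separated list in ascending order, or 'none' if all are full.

Answer: 0,2,3

Derivation:
col 0: top cell = '.' → open
col 1: top cell = 'O' → FULL
col 2: top cell = '.' → open
col 3: top cell = '.' → open
col 4: top cell = 'O' → FULL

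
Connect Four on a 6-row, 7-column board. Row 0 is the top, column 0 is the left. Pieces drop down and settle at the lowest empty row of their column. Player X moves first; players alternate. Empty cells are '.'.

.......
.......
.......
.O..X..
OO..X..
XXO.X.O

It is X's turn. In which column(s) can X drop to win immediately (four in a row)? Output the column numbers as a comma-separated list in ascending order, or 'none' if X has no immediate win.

col 0: drop X → no win
col 1: drop X → no win
col 2: drop X → no win
col 3: drop X → no win
col 4: drop X → WIN!
col 5: drop X → no win
col 6: drop X → no win

Answer: 4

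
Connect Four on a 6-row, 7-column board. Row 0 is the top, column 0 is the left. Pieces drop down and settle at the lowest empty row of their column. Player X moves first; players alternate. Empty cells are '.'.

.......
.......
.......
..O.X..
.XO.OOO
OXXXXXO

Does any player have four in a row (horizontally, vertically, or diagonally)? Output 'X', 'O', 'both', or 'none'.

X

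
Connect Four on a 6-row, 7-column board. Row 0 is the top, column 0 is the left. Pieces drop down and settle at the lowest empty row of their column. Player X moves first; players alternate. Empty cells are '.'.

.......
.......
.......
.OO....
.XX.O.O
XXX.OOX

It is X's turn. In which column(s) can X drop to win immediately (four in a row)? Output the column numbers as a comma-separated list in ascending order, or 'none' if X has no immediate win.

Answer: 3

Derivation:
col 0: drop X → no win
col 1: drop X → no win
col 2: drop X → no win
col 3: drop X → WIN!
col 4: drop X → no win
col 5: drop X → no win
col 6: drop X → no win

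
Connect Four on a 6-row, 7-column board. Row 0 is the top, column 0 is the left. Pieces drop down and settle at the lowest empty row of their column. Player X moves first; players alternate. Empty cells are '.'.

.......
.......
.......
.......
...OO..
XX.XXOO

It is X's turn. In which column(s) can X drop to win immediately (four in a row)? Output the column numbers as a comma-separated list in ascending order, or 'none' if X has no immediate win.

Answer: 2

Derivation:
col 0: drop X → no win
col 1: drop X → no win
col 2: drop X → WIN!
col 3: drop X → no win
col 4: drop X → no win
col 5: drop X → no win
col 6: drop X → no win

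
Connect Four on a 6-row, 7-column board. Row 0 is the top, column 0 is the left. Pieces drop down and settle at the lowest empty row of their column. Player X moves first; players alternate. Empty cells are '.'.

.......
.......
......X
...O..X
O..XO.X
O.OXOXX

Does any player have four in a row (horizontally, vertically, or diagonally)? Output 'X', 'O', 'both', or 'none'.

X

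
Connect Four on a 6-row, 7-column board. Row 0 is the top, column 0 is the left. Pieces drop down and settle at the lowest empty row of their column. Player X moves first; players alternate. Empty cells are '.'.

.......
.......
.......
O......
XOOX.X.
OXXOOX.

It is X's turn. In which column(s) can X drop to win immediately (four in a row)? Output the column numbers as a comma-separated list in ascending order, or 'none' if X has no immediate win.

col 0: drop X → no win
col 1: drop X → no win
col 2: drop X → no win
col 3: drop X → no win
col 4: drop X → no win
col 5: drop X → no win
col 6: drop X → no win

Answer: none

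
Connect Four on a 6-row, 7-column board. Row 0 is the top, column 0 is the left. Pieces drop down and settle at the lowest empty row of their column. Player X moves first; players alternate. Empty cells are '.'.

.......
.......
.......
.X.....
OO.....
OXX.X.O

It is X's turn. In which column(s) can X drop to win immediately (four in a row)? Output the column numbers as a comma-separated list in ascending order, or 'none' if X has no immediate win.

Answer: 3

Derivation:
col 0: drop X → no win
col 1: drop X → no win
col 2: drop X → no win
col 3: drop X → WIN!
col 4: drop X → no win
col 5: drop X → no win
col 6: drop X → no win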